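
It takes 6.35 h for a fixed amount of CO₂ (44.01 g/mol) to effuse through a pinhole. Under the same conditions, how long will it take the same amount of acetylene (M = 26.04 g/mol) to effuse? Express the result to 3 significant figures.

Using Graham's law: t_C₂H₂/t_CO₂ = √(M_C₂H₂/M_CO₂) = √(26.04/44.01) = √0.5917 = 0.7692.
So the time for C₂H₂ is 6.35 × 0.7692 = 4.88 h.

4.88 h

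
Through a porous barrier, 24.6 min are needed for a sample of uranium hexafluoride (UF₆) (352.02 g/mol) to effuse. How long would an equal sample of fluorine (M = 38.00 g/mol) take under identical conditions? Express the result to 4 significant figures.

Since effusion rate ∝ 1/√M, t_F₂/t_UF₆ = √(M_F₂/M_UF₆) = √(38.00/352.02) = √0.1079 = 0.3286.
So the time for F₂ is 24.6 × 0.3286 = 8.082 min.

8.082 min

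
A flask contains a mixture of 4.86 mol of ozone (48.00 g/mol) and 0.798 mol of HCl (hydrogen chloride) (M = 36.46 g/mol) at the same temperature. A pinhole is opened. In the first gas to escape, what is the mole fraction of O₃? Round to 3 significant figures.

Effusion rate of each component ∝ n_i/√M_i (partial pressure × 1/√M).
Mole fraction of O₃ in the effusate = (n_O₃/√M_O₃) / (n_O₃/√M_O₃ + n_HCl/√M_HCl)
= (4.86/√48.00) / (4.86/√48.00 + 0.798/√36.46) = 0.7015/(0.7015 + 0.1322) = 0.841.

0.841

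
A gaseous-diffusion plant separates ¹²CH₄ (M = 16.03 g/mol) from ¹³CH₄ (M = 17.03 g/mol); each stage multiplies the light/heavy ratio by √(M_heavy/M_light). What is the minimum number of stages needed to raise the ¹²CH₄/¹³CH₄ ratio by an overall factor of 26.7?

With α = √(17.03/16.03) per stage, ln α = ½ ln(1.06238) = 0.03026.
Need α^N ≥ 26.7 ⇒ N ≥ ln(26.7) / ln α = 3.285 / 0.03026 = 108.56.
So at least 109 stages are needed.

109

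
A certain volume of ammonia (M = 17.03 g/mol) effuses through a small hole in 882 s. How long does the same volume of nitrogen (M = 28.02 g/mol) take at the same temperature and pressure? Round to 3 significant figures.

1130 s

Using Graham's law: t_N₂/t_NH₃ = √(M_N₂/M_NH₃) = √(28.02/17.03) = √1.645 = 1.283.
So the time for N₂ is 882 × 1.283 = 1130 s.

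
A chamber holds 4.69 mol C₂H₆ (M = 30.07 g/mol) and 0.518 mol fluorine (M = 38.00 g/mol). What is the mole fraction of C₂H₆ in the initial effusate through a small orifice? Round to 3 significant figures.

0.911

Rate_i ∝ x_i/√M_i (Graham's law weighted by mole fraction), so the effusate composition follows n_i/√M_i.
Mole fraction of C₂H₆ in the effusate = (n_C₂H₆/√M_C₂H₆) / (n_C₂H₆/√M_C₂H₆ + n_F₂/√M_F₂)
= (4.69/√30.07) / (4.69/√30.07 + 0.518/√38.00) = 0.8553/(0.8553 + 0.08403) = 0.911.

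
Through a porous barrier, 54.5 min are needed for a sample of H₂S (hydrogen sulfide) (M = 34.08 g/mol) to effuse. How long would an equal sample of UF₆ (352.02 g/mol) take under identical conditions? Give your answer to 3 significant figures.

By Graham's law, t_UF₆/t_H₂S = √(M_UF₆/M_H₂S) = √(352.02/34.08) = √10.33 = 3.214.
So the time for UF₆ is 54.5 × 3.214 = 175 min.

175 min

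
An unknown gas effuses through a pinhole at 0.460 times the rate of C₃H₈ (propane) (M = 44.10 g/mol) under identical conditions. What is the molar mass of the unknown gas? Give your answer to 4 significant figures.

208.4 g/mol

From Graham's law, rate_X/rate_C₃H₈ = √(M_C₃H₈/M_X).
0.460 = √(44.10/M_X)
M_X = 44.10 / 0.460² = 44.10 / 0.2116 = 208.4 g/mol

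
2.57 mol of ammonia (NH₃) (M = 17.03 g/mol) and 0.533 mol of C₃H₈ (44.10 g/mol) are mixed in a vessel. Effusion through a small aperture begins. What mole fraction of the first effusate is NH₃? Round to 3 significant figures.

The effusion rate of species i is ∝ p_i/√M_i ∝ n_i/√M_i.
x_NH₃(eff) = (n_NH₃/√M_NH₃) / (n_NH₃/√M_NH₃ + n_C₃H₈/√M_C₃H₈)
= (2.57/√17.03) / (2.57/√17.03 + 0.533/√44.10) = 0.6228/(0.6228 + 0.08026) = 0.886.

0.886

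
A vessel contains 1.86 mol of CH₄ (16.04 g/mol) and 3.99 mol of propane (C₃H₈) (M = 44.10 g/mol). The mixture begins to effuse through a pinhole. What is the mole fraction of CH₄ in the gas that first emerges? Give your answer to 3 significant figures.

The effusion rate of species i is ∝ p_i/√M_i ∝ n_i/√M_i.
x_CH₄(eff) = (n_CH₄/√M_CH₄) / (n_CH₄/√M_CH₄ + n_C₃H₈/√M_C₃H₈)
= (1.86/√16.04) / (1.86/√16.04 + 3.99/√44.10) = 0.4644/(0.4644 + 0.6008) = 0.436.

0.436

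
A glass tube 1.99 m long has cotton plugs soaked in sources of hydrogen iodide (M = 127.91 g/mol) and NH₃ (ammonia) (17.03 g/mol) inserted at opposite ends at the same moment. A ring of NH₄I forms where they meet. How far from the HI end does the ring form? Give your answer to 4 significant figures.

0.5320 m

Distances travelled in equal time are proportional to diffusion rates, so d_HI/d_NH₃ = √(M_NH₃/M_HI) = √(17.03/127.91) = 0.3649.
With d_HI + d_NH₃ = 1.99 m, d_NH₃ = 1.99/(1 + 0.3649) = 1.458 m.
d_HI = 1.99 − 1.458 = 0.5320 m.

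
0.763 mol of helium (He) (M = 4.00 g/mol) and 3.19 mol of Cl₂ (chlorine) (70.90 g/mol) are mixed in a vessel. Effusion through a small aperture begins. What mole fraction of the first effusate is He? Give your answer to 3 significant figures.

The effusion rate of species i is ∝ p_i/√M_i ∝ n_i/√M_i.
x_He(eff) = (n_He/√M_He) / (n_He/√M_He + n_Cl₂/√M_Cl₂)
= (0.763/√4.00) / (0.763/√4.00 + 3.19/√70.90) = 0.3815/(0.3815 + 0.3789) = 0.502.

0.502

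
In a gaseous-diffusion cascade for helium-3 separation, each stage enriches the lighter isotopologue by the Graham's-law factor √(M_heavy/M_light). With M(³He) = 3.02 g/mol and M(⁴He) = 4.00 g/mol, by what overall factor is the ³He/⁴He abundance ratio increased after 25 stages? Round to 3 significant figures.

The single-stage factor is √(M_heavy/M_light), so 25 stages give [√(4.00/3.02)]^25 = (4.00/3.02)^(25/2).
= 1.32450^(25/2) = 33.5.

33.5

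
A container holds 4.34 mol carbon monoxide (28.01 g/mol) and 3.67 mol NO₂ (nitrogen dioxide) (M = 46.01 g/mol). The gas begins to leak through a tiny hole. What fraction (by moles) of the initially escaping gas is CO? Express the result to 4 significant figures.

Each component's effusion rate ∝ (its partial pressure)·(1/√M) ∝ n_i/√M_i.
x_CO(eff) = (n_CO/√M_CO) / (n_CO/√M_CO + n_NO₂/√M_NO₂)
= (4.34/√28.01) / (4.34/√28.01 + 3.67/√46.01) = 0.8200/(0.8200 + 0.5411) = 0.6025.

0.6025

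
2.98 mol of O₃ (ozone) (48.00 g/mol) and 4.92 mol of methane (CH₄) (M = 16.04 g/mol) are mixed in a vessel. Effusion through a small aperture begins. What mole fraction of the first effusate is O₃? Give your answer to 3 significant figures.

0.259

The effusion rate of species i is ∝ p_i/√M_i ∝ n_i/√M_i.
Mole fraction of O₃ in the effusate = (n_O₃/√M_O₃) / (n_O₃/√M_O₃ + n_CH₄/√M_CH₄)
= (2.98/√48.00) / (2.98/√48.00 + 4.92/√16.04) = 0.4301/(0.4301 + 1.228) = 0.259.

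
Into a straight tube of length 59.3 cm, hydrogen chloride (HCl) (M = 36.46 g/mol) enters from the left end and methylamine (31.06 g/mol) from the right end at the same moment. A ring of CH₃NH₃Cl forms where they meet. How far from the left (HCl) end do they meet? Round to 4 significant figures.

Graham's law gives d_HCl/d_CH₃NH₂ = rate_HCl/rate_CH₃NH₂ = √(M_CH₃NH₂/M_HCl) = √(31.06/36.46) = 0.9230.
With d_HCl + d_CH₃NH₂ = 59.3 cm, d_CH₃NH₂ = 59.3/(1 + 0.9230) = 30.84 cm.
d_HCl = 59.3 − 30.84 = 28.46 cm.

28.46 cm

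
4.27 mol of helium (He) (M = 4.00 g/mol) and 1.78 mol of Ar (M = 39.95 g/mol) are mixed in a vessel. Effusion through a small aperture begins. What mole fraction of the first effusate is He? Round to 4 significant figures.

Effusion rate of each component ∝ n_i/√M_i (partial pressure × 1/√M).
Mole fraction of He in the effusate = (n_He/√M_He) / (n_He/√M_He + n_Ar/√M_Ar)
= (4.27/√4.00) / (4.27/√4.00 + 1.78/√39.95) = 2.135/(2.135 + 0.2816) = 0.8835.

0.8835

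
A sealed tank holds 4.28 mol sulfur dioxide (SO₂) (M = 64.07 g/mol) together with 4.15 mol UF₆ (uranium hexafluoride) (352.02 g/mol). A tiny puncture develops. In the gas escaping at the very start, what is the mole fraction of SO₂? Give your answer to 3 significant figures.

Rate_i ∝ x_i/√M_i (Graham's law weighted by mole fraction), so the effusate composition follows n_i/√M_i.
So x_SO₂ in the escaping gas = (n_SO₂/√M_SO₂) / Σ(n_i/√M_i)
= (4.28/√64.07) / (4.28/√64.07 + 4.15/√352.02) = 0.5347/(0.5347 + 0.2212) = 0.707.

0.707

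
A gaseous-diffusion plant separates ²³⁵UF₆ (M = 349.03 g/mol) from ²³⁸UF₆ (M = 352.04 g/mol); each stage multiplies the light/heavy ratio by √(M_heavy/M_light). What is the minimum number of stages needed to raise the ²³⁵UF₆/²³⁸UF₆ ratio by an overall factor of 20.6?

Per stage α = (352.04/349.03)^(1/2) = 1.00862^0.5, giving ln α = 0.004293.
Need α^N ≥ 20.6 ⇒ N ≥ ln(20.6) / ln α = 3.025 / 0.004293 = 704.63.
So at least 705 stages are needed.

705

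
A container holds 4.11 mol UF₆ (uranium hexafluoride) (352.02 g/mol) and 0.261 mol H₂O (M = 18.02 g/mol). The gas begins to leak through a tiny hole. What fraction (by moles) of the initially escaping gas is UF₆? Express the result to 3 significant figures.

The effusion rate of species i is ∝ p_i/√M_i ∝ n_i/√M_i.
x_UF₆(eff) = (n_UF₆/√M_UF₆) / (n_UF₆/√M_UF₆ + n_H₂O/√M_H₂O)
= (4.11/√352.02) / (4.11/√352.02 + 0.261/√18.02) = 0.2191/(0.2191 + 0.06148) = 0.781.

0.781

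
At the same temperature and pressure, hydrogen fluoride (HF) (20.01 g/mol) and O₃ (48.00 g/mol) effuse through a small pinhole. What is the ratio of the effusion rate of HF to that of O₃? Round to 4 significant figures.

Graham's law gives rate_HF/rate_O₃ = √(M_O₃/M_HF) = √(48.00/20.01) = √2.399 = 1.549.

1.549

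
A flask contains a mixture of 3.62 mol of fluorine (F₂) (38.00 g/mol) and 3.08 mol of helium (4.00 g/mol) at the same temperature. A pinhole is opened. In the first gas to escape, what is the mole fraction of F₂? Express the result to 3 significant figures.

Effusion rate of each component ∝ n_i/√M_i (partial pressure × 1/√M).
Mole fraction of F₂ in the effusate = (n_F₂/√M_F₂) / (n_F₂/√M_F₂ + n_He/√M_He)
= (3.62/√38.00) / (3.62/√38.00 + 3.08/√4.00) = 0.5872/(0.5872 + 1.540) = 0.276.

0.276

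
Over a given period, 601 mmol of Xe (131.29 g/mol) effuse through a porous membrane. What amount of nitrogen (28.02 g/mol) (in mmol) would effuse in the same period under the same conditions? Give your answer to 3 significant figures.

1300 mmol

By Graham's law, rate_N₂/rate_Xe = √(M_Xe/M_N₂) = √(131.29/28.02) = √4.686 = 2.165.
So the amount for N₂ is 601 × 2.165 = 1300 mmol.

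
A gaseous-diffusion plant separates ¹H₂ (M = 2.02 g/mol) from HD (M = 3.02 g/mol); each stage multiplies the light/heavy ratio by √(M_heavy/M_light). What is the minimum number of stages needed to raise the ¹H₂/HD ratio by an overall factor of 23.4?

16

With α = √(3.02/2.02) per stage, ln α = ½ ln(1.49505) = 0.2011.
Need α^N ≥ 23.4 ⇒ N ≥ ln(23.4) / ln α = 3.153 / 0.2011 = 15.68.
Rounding up, N = 16 stages.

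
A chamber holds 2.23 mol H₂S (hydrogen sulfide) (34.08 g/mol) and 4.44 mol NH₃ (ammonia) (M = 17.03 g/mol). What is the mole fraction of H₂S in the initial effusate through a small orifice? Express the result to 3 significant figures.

Rate_i ∝ x_i/√M_i (Graham's law weighted by mole fraction), so the effusate composition follows n_i/√M_i.
x_H₂S(eff) = (n_H₂S/√M_H₂S) / (n_H₂S/√M_H₂S + n_NH₃/√M_NH₃)
= (2.23/√34.08) / (2.23/√34.08 + 4.44/√17.03) = 0.3820/(0.3820 + 1.076) = 0.262.

0.262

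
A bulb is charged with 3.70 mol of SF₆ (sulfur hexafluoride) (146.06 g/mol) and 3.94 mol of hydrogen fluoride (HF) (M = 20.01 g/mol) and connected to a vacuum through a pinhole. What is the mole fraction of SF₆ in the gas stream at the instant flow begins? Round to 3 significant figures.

0.258

Effusion rate of each component ∝ n_i/√M_i (partial pressure × 1/√M).
x_SF₆(eff) = (n_SF₆/√M_SF₆) / (n_SF₆/√M_SF₆ + n_HF/√M_HF)
= (3.70/√146.06) / (3.70/√146.06 + 3.94/√20.01) = 0.3062/(0.3062 + 0.8808) = 0.258.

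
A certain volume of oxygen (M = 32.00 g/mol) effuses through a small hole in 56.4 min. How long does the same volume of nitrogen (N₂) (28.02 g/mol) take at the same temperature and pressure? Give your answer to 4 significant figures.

By Graham's law, t_N₂/t_O₂ = √(M_N₂/M_O₂) = √(28.02/32.00) = √0.8756 = 0.9357.
So the time for N₂ is 56.4 × 0.9357 = 52.78 min.

52.78 min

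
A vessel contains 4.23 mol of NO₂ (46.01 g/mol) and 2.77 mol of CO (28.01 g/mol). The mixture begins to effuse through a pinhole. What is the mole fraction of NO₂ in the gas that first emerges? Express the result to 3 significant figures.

Rate_i ∝ x_i/√M_i (Graham's law weighted by mole fraction), so the effusate composition follows n_i/√M_i.
x_NO₂(eff) = (n_NO₂/√M_NO₂) / (n_NO₂/√M_NO₂ + n_CO/√M_CO)
= (4.23/√46.01) / (4.23/√46.01 + 2.77/√28.01) = 0.6236/(0.6236 + 0.5234) = 0.544.

0.544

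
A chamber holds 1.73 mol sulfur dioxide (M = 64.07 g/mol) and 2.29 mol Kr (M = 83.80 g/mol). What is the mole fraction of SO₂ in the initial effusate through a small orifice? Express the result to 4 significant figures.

Effusion rate of each component ∝ n_i/√M_i (partial pressure × 1/√M).
x_SO₂(eff) = (n_SO₂/√M_SO₂) / (n_SO₂/√M_SO₂ + n_Kr/√M_Kr)
= (1.73/√64.07) / (1.73/√64.07 + 2.29/√83.80) = 0.2161/(0.2161 + 0.2502) = 0.4635.

0.4635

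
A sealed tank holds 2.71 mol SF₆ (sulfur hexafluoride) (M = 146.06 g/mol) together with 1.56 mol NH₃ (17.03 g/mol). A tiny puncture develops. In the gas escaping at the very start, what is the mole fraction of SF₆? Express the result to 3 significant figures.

0.372

Each component's effusion rate ∝ (its partial pressure)·(1/√M) ∝ n_i/√M_i.
So x_SF₆ in the escaping gas = (n_SF₆/√M_SF₆) / Σ(n_i/√M_i)
= (2.71/√146.06) / (2.71/√146.06 + 1.56/√17.03) = 0.2242/(0.2242 + 0.3780) = 0.372.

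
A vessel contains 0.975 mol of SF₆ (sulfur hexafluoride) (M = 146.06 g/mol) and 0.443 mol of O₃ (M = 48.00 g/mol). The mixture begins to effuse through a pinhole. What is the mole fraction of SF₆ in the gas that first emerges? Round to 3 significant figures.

0.558

Effusion rate of each component ∝ n_i/√M_i (partial pressure × 1/√M).
So x_SF₆ in the escaping gas = (n_SF₆/√M_SF₆) / Σ(n_i/√M_i)
= (0.975/√146.06) / (0.975/√146.06 + 0.443/√48.00) = 0.08067/(0.08067 + 0.06394) = 0.558.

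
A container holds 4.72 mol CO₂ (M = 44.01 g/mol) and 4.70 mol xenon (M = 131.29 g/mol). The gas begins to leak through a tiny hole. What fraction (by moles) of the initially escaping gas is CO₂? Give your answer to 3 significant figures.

0.634

Rate_i ∝ x_i/√M_i (Graham's law weighted by mole fraction), so the effusate composition follows n_i/√M_i.
So x_CO₂ in the escaping gas = (n_CO₂/√M_CO₂) / Σ(n_i/√M_i)
= (4.72/√44.01) / (4.72/√44.01 + 4.70/√131.29) = 0.7115/(0.7115 + 0.4102) = 0.634.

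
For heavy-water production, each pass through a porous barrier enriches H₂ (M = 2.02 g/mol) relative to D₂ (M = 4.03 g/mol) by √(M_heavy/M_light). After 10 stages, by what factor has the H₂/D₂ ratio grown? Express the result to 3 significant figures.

After 10 stages the ratio has grown by (√(4.03/2.02))^10 = (4.03/2.02)^(10/2).
= 1.99505^5 = 31.6.

31.6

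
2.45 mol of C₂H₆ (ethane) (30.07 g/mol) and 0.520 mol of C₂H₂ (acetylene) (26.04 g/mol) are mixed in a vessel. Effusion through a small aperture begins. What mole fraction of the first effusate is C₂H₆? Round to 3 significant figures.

0.814

Effusion rate of each component ∝ n_i/√M_i (partial pressure × 1/√M).
So x_C₂H₆ in the escaping gas = (n_C₂H₆/√M_C₂H₆) / Σ(n_i/√M_i)
= (2.45/√30.07) / (2.45/√30.07 + 0.520/√26.04) = 0.4468/(0.4468 + 0.1019) = 0.814.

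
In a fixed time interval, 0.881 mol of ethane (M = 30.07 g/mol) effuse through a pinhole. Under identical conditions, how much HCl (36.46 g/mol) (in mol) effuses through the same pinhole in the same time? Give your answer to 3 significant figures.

By Graham's law, rate_HCl/rate_C₂H₆ = √(M_C₂H₆/M_HCl) = √(30.07/36.46) = √0.8247 = 0.9082.
So the amount for HCl is 0.881 × 0.9082 = 0.800 mol.

0.800 mol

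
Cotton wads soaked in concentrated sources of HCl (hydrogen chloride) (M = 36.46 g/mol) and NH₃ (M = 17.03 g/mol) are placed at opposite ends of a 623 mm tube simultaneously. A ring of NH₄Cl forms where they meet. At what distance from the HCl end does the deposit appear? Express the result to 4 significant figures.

252.9 mm

In equal time, each gas travels a distance ∝ its rate ∝ 1/√M, so d_HCl/d_NH₃ = √(M_NH₃/M_HCl) = √(17.03/36.46) = 0.6834.
With d_HCl + d_NH₃ = 623 mm, d_NH₃ = 623/(1 + 0.6834) = 370.1 mm.
d_HCl = 623 − 370.1 = 252.9 mm.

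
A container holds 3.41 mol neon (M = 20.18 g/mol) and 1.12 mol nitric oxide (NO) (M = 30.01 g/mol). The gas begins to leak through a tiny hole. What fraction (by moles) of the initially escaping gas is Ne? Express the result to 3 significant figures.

0.788

Each component's effusion rate ∝ (its partial pressure)·(1/√M) ∝ n_i/√M_i.
x_Ne(eff) = (n_Ne/√M_Ne) / (n_Ne/√M_Ne + n_NO/√M_NO)
= (3.41/√20.18) / (3.41/√20.18 + 1.12/√30.01) = 0.7591/(0.7591 + 0.2044) = 0.788.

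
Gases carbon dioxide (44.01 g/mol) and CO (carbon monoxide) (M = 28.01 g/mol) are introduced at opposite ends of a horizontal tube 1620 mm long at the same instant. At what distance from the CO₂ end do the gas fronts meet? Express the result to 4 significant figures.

In equal time, each gas travels a distance ∝ its rate ∝ 1/√M, so d_CO₂/d_CO = √(M_CO/M_CO₂) = √(28.01/44.01) = 0.7978.
With d_CO₂ + d_CO = 1620 mm, d_CO = 1620/(1 + 0.7978) = 901.1 mm.
d_CO₂ = 1620 − 901.1 = 718.9 mm.

718.9 mm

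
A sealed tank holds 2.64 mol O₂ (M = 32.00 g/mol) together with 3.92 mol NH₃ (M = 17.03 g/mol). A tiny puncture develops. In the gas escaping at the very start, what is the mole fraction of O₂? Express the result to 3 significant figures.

0.329

Each component's effusion rate ∝ (its partial pressure)·(1/√M) ∝ n_i/√M_i.
Mole fraction of O₂ in the effusate = (n_O₂/√M_O₂) / (n_O₂/√M_O₂ + n_NH₃/√M_NH₃)
= (2.64/√32.00) / (2.64/√32.00 + 3.92/√17.03) = 0.4667/(0.4667 + 0.9499) = 0.329.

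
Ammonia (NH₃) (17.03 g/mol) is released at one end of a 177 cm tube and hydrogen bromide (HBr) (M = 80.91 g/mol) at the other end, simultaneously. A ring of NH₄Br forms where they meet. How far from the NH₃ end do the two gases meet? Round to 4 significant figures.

Distances travelled in equal time are proportional to diffusion rates, so d_NH₃/d_HBr = √(M_HBr/M_NH₃) = √(80.91/17.03) = 2.180.
With d_NH₃ + d_HBr = 177 cm, d_HBr = 177/(1 + 2.180) = 55.67 cm.
d_NH₃ = 177 − 55.67 = 121.3 cm.

121.3 cm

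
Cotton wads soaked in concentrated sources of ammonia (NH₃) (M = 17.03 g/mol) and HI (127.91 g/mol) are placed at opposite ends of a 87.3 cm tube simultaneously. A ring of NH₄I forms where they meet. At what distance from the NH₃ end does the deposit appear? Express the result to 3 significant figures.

The fronts meet when d_NH₃ + d_HI = L with d_NH₃/d_HI = √(M_HI/M_NH₃) (Graham's law). Here √(M_HI/M_NH₃) = √(127.91/17.03) = 2.741.
With d_NH₃ + d_HI = 87.3 cm, d_HI = 87.3/(1 + 2.741) = 23.34 cm.
d_NH₃ = 87.3 − 23.34 = 64.0 cm.

64.0 cm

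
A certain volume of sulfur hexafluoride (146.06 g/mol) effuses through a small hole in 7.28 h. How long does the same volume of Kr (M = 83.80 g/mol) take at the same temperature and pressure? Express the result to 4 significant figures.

Since effusion rate ∝ 1/√M, t_Kr/t_SF₆ = √(M_Kr/M_SF₆) = √(83.80/146.06) = √0.5737 = 0.7575.
So the time for Kr is 7.28 × 0.7575 = 5.514 h.

5.514 h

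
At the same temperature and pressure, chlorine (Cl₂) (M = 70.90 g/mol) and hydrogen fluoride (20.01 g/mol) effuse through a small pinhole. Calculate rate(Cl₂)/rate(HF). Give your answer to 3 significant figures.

0.531

Since effusion rate ∝ 1/√M, rate_Cl₂/rate_HF = √(M_HF/M_Cl₂) = √(20.01/70.90) = √0.2822 = 0.531.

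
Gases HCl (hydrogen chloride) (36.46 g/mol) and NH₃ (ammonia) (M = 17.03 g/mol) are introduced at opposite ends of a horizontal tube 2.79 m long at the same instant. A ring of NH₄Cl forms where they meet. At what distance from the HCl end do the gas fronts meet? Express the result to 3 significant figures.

1.13 m

In equal time, each gas travels a distance ∝ its rate ∝ 1/√M, so d_HCl/d_NH₃ = √(M_NH₃/M_HCl) = √(17.03/36.46) = 0.6834.
With d_HCl + d_NH₃ = 2.79 m, d_NH₃ = 2.79/(1 + 0.6834) = 1.657 m.
d_HCl = 2.79 − 1.657 = 1.13 m.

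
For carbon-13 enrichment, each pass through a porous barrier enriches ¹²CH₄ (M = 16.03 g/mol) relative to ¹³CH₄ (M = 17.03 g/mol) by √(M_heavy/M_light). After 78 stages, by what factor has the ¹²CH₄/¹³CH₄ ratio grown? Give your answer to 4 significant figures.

Overall factor = α^78 with α = √(17.03/16.03), i.e. (17.03/16.03)^(78/2).
= 1.06238^39 = 10.59.

10.59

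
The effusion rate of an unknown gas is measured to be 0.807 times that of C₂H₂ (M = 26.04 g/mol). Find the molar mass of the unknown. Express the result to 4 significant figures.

39.98 g/mol

By Graham's law, rate_X/rate_C₂H₂ = √(M_C₂H₂/M_X).
0.807 = √(26.04/M_X)
M_X = 26.04 / 0.807² = 26.04 / 0.6512 = 39.98 g/mol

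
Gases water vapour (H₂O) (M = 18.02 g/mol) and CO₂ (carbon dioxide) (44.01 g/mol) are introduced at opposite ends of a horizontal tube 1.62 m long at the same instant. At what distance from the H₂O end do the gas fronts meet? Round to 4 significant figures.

0.9879 m

The fronts meet when d_H₂O + d_CO₂ = L with d_H₂O/d_CO₂ = √(M_CO₂/M_H₂O) (Graham's law). Here √(M_CO₂/M_H₂O) = √(44.01/18.02) = 1.563.
With d_H₂O + d_CO₂ = 1.62 m, d_CO₂ = 1.62/(1 + 1.563) = 0.6321 m.
d_H₂O = 1.62 − 0.6321 = 0.9879 m.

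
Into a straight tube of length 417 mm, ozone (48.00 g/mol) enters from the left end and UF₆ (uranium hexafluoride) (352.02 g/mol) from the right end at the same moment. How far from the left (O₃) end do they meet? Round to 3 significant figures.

305 mm

In equal time, each gas travels a distance ∝ its rate ∝ 1/√M, so d_O₃/d_UF₆ = √(M_UF₆/M_O₃) = √(352.02/48.00) = 2.708.
With d_O₃ + d_UF₆ = 417 mm, d_UF₆ = 417/(1 + 2.708) = 112.5 mm.
d_O₃ = 417 − 112.5 = 305 mm.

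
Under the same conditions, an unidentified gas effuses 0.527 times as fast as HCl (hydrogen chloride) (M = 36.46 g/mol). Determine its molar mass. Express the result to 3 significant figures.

131 g/mol

By Graham's law, rate_X/rate_HCl = √(M_HCl/M_X).
0.527 = √(36.46/M_X)
M_X = 36.46 / 0.527² = 36.46 / 0.2777 = 131 g/mol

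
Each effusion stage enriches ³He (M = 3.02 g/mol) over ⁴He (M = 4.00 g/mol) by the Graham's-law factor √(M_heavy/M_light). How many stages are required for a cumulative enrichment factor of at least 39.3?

27

With α = √(4.00/3.02) per stage, ln α = ½ ln(1.32450) = 0.1405.
Need α^N ≥ 39.3 ⇒ N ≥ ln(39.3) / ln α = 3.671 / 0.1405 = 26.13.
Rounding up, N = 27 stages.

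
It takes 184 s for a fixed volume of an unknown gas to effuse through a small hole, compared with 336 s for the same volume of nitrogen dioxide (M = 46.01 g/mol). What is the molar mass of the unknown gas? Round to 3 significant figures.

13.8 g/mol

Graham's law gives t_X/t_NO₂ = √(M_X/M_NO₂).
184/336 = 0.5476 = √(M_X/46.01)
M_X = 46.01 × 0.5476² = 46.01 × 0.2999 = 13.8 g/mol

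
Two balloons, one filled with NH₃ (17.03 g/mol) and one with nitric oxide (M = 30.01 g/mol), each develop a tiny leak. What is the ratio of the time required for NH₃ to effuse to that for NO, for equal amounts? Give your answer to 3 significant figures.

0.753

Since effusion rate ∝ 1/√M, t_NH₃/t_NO = √(M_NH₃/M_NO) = √(17.03/30.01) = √0.5675 = 0.753.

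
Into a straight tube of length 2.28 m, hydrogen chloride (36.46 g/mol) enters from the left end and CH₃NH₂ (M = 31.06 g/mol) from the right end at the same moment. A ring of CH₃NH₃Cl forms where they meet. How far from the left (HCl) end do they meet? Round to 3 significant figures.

Graham's law gives d_HCl/d_CH₃NH₂ = rate_HCl/rate_CH₃NH₂ = √(M_CH₃NH₂/M_HCl) = √(31.06/36.46) = 0.9230.
With d_HCl + d_CH₃NH₂ = 2.28 m, d_CH₃NH₂ = 2.28/(1 + 0.9230) = 1.186 m.
d_HCl = 2.28 − 1.186 = 1.09 m.

1.09 m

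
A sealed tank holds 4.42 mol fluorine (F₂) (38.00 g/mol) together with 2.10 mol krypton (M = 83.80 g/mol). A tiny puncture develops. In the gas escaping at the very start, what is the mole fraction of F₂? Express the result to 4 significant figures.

0.7576

The effusion rate of species i is ∝ p_i/√M_i ∝ n_i/√M_i.
x_F₂(eff) = (n_F₂/√M_F₂) / (n_F₂/√M_F₂ + n_Kr/√M_Kr)
= (4.42/√38.00) / (4.42/√38.00 + 2.10/√83.80) = 0.7170/(0.7170 + 0.2294) = 0.7576.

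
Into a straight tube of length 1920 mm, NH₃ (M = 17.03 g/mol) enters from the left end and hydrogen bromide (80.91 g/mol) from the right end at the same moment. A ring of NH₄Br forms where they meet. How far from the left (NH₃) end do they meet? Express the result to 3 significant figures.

Graham's law gives d_NH₃/d_HBr = rate_NH₃/rate_HBr = √(M_HBr/M_NH₃) = √(80.91/17.03) = 2.180.
With d_NH₃ + d_HBr = 1920 mm, d_HBr = 1920/(1 + 2.180) = 603.8 mm.
d_NH₃ = 1920 − 603.8 = 1320 mm.

1320 mm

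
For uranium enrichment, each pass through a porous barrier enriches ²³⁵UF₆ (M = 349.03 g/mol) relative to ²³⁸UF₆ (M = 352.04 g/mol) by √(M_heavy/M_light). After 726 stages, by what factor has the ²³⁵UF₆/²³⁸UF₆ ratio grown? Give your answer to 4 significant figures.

22.58

Overall factor = α^726 with α = √(352.04/349.03), i.e. (352.04/349.03)^(726/2).
= 1.00862^363 = 22.58.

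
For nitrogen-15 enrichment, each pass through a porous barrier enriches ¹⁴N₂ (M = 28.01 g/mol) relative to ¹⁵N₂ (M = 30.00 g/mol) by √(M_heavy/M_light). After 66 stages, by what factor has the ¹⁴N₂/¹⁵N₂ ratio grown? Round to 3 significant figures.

9.63

Overall factor = α^66 with α = √(30.00/28.01), i.e. (30.00/28.01)^(66/2).
= 1.07105^33 = 9.63.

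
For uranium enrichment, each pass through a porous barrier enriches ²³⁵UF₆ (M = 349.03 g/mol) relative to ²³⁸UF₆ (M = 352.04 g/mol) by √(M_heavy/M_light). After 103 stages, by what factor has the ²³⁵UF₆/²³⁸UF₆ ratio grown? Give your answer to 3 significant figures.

1.56

After 103 stages the ratio has grown by (√(352.04/349.03))^103 = (352.04/349.03)^(103/2).
= 1.00862^(103/2) = 1.56.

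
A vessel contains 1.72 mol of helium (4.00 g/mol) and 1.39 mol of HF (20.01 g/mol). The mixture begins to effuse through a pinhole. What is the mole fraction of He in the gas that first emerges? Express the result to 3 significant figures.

The effusion rate of species i is ∝ p_i/√M_i ∝ n_i/√M_i.
x_He(eff) = (n_He/√M_He) / (n_He/√M_He + n_HF/√M_HF)
= (1.72/√4.00) / (1.72/√4.00 + 1.39/√20.01) = 0.8600/(0.8600 + 0.3107) = 0.735.

0.735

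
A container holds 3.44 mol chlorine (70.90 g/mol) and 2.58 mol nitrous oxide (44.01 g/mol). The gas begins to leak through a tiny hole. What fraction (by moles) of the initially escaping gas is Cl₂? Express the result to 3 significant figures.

0.512

Effusion rate of each component ∝ n_i/√M_i (partial pressure × 1/√M).
Mole fraction of Cl₂ in the effusate = (n_Cl₂/√M_Cl₂) / (n_Cl₂/√M_Cl₂ + n_N₂O/√M_N₂O)
= (3.44/√70.90) / (3.44/√70.90 + 2.58/√44.01) = 0.4085/(0.4085 + 0.3889) = 0.512.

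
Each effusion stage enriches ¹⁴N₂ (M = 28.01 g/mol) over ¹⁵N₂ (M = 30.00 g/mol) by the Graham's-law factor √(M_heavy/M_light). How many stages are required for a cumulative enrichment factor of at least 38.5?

Single-stage factor α = √(30.00/28.01), so ln α = ½ ln(1.07105) = 0.03432.
Need α^N ≥ 38.5 ⇒ N ≥ ln(38.5) / ln α = 3.651 / 0.03432 = 106.38.
So at least 107 stages are needed.

107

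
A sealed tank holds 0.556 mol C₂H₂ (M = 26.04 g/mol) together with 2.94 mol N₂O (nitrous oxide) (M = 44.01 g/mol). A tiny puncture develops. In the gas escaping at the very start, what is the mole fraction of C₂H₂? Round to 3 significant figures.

0.197

Rate_i ∝ x_i/√M_i (Graham's law weighted by mole fraction), so the effusate composition follows n_i/√M_i.
x_C₂H₂(eff) = (n_C₂H₂/√M_C₂H₂) / (n_C₂H₂/√M_C₂H₂ + n_N₂O/√M_N₂O)
= (0.556/√26.04) / (0.556/√26.04 + 2.94/√44.01) = 0.1090/(0.1090 + 0.4432) = 0.197.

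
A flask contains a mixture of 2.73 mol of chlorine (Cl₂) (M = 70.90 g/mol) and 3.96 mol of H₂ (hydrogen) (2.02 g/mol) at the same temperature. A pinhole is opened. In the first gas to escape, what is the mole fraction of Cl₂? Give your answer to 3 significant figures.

The effusion rate of species i is ∝ p_i/√M_i ∝ n_i/√M_i.
x_Cl₂(eff) = (n_Cl₂/√M_Cl₂) / (n_Cl₂/√M_Cl₂ + n_H₂/√M_H₂)
= (2.73/√70.90) / (2.73/√70.90 + 3.96/√2.02) = 0.3242/(0.3242 + 2.786) = 0.104.

0.104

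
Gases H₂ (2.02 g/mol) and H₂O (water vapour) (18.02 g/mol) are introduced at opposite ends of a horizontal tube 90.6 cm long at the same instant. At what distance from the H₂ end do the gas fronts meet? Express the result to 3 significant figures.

67.9 cm

Graham's law gives d_H₂/d_H₂O = rate_H₂/rate_H₂O = √(M_H₂O/M_H₂) = √(18.02/2.02) = 2.987.
With d_H₂ + d_H₂O = 90.6 cm, d_H₂O = 90.6/(1 + 2.987) = 22.73 cm.
d_H₂ = 90.6 − 22.73 = 67.9 cm.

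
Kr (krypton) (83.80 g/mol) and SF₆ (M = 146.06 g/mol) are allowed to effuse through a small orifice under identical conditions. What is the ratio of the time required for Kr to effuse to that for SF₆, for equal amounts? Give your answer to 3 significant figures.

Since effusion rate ∝ 1/√M, t_Kr/t_SF₆ = √(M_Kr/M_SF₆) = √(83.80/146.06) = √0.5737 = 0.757.

0.757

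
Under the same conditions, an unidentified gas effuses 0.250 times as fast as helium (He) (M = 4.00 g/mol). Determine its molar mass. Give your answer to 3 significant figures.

64.0 g/mol

Graham's law gives rate_X/rate_He = √(M_He/M_X).
0.250 = √(4.00/M_X)
M_X = 4.00 / 0.250² = 4.00 / 0.06250 = 64.0 g/mol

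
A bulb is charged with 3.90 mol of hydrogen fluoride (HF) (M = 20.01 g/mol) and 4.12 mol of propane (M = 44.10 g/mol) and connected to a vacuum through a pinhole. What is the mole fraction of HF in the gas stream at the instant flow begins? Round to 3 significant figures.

The effusion rate of species i is ∝ p_i/√M_i ∝ n_i/√M_i.
Mole fraction of HF in the effusate = (n_HF/√M_HF) / (n_HF/√M_HF + n_C₃H₈/√M_C₃H₈)
= (3.90/√20.01) / (3.90/√20.01 + 4.12/√44.10) = 0.8718/(0.8718 + 0.6204) = 0.584.

0.584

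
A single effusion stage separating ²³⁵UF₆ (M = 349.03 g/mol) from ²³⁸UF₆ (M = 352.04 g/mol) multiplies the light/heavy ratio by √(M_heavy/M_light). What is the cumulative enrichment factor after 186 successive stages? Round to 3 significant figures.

After 186 stages the ratio has grown by (√(352.04/349.03))^186 = (352.04/349.03)^(186/2).
= 1.00862^93 = 2.22.

2.22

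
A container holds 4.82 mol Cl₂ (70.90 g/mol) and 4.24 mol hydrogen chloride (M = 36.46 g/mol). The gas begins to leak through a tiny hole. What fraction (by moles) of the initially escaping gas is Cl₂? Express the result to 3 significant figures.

Rate_i ∝ x_i/√M_i (Graham's law weighted by mole fraction), so the effusate composition follows n_i/√M_i.
x_Cl₂(eff) = (n_Cl₂/√M_Cl₂) / (n_Cl₂/√M_Cl₂ + n_HCl/√M_HCl)
= (4.82/√70.90) / (4.82/√70.90 + 4.24/√36.46) = 0.5724/(0.5724 + 0.7022) = 0.449.

0.449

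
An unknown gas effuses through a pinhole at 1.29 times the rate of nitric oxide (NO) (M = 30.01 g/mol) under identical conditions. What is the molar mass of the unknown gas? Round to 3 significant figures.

Using Graham's law: rate_X/rate_NO = √(M_NO/M_X).
1.29 = √(30.01/M_X)
M_X = 30.01 / 1.29² = 30.01 / 1.664 = 18.0 g/mol

18.0 g/mol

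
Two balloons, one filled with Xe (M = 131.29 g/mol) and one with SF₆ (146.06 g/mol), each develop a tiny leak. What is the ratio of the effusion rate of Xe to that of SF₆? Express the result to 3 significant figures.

1.05

By Graham's law, rate_Xe/rate_SF₆ = √(M_SF₆/M_Xe) = √(146.06/131.29) = √1.112 = 1.05.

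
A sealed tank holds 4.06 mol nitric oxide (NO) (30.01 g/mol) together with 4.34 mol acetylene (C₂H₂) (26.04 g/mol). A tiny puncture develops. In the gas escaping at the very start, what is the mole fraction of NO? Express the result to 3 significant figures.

Effusion rate of each component ∝ n_i/√M_i (partial pressure × 1/√M).
x_NO(eff) = (n_NO/√M_NO) / (n_NO/√M_NO + n_C₂H₂/√M_C₂H₂)
= (4.06/√30.01) / (4.06/√30.01 + 4.34/√26.04) = 0.7411/(0.7411 + 0.8505) = 0.466.

0.466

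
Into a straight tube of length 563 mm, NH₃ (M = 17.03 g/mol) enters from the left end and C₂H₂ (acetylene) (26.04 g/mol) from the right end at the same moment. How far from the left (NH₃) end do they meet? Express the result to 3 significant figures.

In equal time, each gas travels a distance ∝ its rate ∝ 1/√M, so d_NH₃/d_C₂H₂ = √(M_C₂H₂/M_NH₃) = √(26.04/17.03) = 1.237.
With d_NH₃ + d_C₂H₂ = 563 mm, d_C₂H₂ = 563/(1 + 1.237) = 251.7 mm.
d_NH₃ = 563 − 251.7 = 311 mm.

311 mm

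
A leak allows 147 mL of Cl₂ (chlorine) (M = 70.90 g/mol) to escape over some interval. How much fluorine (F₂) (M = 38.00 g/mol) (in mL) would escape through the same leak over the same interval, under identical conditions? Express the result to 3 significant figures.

201 mL

Using Graham's law: rate_F₂/rate_Cl₂ = √(M_Cl₂/M_F₂) = √(70.90/38.00) = √1.866 = 1.366.
So the volume for F₂ is 147 × 1.366 = 201 mL.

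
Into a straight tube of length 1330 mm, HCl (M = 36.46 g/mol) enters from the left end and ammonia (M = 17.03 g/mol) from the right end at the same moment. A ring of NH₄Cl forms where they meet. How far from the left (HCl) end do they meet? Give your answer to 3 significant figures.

In equal time, each gas travels a distance ∝ its rate ∝ 1/√M, so d_HCl/d_NH₃ = √(M_NH₃/M_HCl) = √(17.03/36.46) = 0.6834.
With d_HCl + d_NH₃ = 1330 mm, d_NH₃ = 1330/(1 + 0.6834) = 790.0 mm.
d_HCl = 1330 − 790.0 = 540 mm.

540 mm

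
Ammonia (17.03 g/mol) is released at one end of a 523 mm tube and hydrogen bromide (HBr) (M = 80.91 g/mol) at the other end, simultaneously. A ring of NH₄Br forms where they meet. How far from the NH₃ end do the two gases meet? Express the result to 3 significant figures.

The fronts meet when d_NH₃ + d_HBr = L with d_NH₃/d_HBr = √(M_HBr/M_NH₃) (Graham's law). Here √(M_HBr/M_NH₃) = √(80.91/17.03) = 2.180.
With d_NH₃ + d_HBr = 523 mm, d_HBr = 523/(1 + 2.180) = 164.5 mm.
d_NH₃ = 523 − 164.5 = 359 mm.

359 mm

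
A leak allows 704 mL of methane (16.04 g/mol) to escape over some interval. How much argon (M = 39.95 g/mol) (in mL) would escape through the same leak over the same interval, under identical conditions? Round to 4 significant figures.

446.1 mL

Since effusion rate ∝ 1/√M, rate_Ar/rate_CH₄ = √(M_CH₄/M_Ar) = √(16.04/39.95) = √0.4015 = 0.6336.
So the volume for Ar is 704 × 0.6336 = 446.1 mL.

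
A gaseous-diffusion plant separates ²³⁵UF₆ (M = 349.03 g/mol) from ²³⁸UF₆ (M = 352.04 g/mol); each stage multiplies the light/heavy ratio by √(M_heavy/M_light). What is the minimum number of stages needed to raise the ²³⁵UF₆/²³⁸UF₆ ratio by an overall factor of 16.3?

With α = √(352.04/349.03) per stage, ln α = ½ ln(1.00862) = 0.004293.
Need α^N ≥ 16.3 ⇒ N ≥ ln(16.3) / ln α = 2.791 / 0.004293 = 650.10.
So at least 651 stages are needed.

651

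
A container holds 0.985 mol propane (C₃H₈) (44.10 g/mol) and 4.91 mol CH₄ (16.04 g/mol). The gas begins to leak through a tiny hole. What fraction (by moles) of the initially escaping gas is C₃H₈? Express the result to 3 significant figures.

Each component's effusion rate ∝ (its partial pressure)·(1/√M) ∝ n_i/√M_i.
x_C₃H₈(eff) = (n_C₃H₈/√M_C₃H₈) / (n_C₃H₈/√M_C₃H₈ + n_CH₄/√M_CH₄)
= (0.985/√44.10) / (0.985/√44.10 + 4.91/√16.04) = 0.1483/(0.1483 + 1.226) = 0.108.

0.108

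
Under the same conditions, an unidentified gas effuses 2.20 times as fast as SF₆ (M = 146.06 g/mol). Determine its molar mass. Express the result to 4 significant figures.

30.18 g/mol

Graham's law gives rate_X/rate_SF₆ = √(M_SF₆/M_X).
2.20 = √(146.06/M_X)
M_X = 146.06 / 2.20² = 146.06 / 4.840 = 30.18 g/mol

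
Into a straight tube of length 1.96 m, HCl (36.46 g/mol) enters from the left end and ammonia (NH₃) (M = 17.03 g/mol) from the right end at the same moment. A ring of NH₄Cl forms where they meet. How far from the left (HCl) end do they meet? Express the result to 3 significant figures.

0.796 m

In equal time, each gas travels a distance ∝ its rate ∝ 1/√M, so d_HCl/d_NH₃ = √(M_NH₃/M_HCl) = √(17.03/36.46) = 0.6834.
With d_HCl + d_NH₃ = 1.96 m, d_NH₃ = 1.96/(1 + 0.6834) = 1.164 m.
d_HCl = 1.96 − 1.164 = 0.796 m.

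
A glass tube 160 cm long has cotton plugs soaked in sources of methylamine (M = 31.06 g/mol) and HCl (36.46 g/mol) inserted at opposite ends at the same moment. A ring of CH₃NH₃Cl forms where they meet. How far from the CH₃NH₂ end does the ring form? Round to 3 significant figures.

83.2 cm

In equal time, each gas travels a distance ∝ its rate ∝ 1/√M, so d_CH₃NH₂/d_HCl = √(M_HCl/M_CH₃NH₂) = √(36.46/31.06) = 1.083.
With d_CH₃NH₂ + d_HCl = 160 cm, d_HCl = 160/(1 + 1.083) = 76.80 cm.
d_CH₃NH₂ = 160 − 76.80 = 83.2 cm.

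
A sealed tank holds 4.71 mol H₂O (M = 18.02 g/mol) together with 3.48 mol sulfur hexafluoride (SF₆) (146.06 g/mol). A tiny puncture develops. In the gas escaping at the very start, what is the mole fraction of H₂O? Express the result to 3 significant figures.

Each component's effusion rate ∝ (its partial pressure)·(1/√M) ∝ n_i/√M_i.
Mole fraction of H₂O in the effusate = (n_H₂O/√M_H₂O) / (n_H₂O/√M_H₂O + n_SF₆/√M_SF₆)
= (4.71/√18.02) / (4.71/√18.02 + 3.48/√146.06) = 1.110/(1.110 + 0.2879) = 0.794.

0.794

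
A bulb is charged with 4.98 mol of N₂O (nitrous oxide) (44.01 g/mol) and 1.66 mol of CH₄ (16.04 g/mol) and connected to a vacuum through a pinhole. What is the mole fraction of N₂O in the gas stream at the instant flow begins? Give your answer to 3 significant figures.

0.644

Effusion rate of each component ∝ n_i/√M_i (partial pressure × 1/√M).
x_N₂O(eff) = (n_N₂O/√M_N₂O) / (n_N₂O/√M_N₂O + n_CH₄/√M_CH₄)
= (4.98/√44.01) / (4.98/√44.01 + 1.66/√16.04) = 0.7507/(0.7507 + 0.4145) = 0.644.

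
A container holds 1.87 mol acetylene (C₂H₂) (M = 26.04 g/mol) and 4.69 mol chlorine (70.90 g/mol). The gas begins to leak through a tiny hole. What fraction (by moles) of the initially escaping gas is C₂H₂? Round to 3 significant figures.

0.397

Rate_i ∝ x_i/√M_i (Graham's law weighted by mole fraction), so the effusate composition follows n_i/√M_i.
Mole fraction of C₂H₂ in the effusate = (n_C₂H₂/√M_C₂H₂) / (n_C₂H₂/√M_C₂H₂ + n_Cl₂/√M_Cl₂)
= (1.87/√26.04) / (1.87/√26.04 + 4.69/√70.90) = 0.3665/(0.3665 + 0.5570) = 0.397.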